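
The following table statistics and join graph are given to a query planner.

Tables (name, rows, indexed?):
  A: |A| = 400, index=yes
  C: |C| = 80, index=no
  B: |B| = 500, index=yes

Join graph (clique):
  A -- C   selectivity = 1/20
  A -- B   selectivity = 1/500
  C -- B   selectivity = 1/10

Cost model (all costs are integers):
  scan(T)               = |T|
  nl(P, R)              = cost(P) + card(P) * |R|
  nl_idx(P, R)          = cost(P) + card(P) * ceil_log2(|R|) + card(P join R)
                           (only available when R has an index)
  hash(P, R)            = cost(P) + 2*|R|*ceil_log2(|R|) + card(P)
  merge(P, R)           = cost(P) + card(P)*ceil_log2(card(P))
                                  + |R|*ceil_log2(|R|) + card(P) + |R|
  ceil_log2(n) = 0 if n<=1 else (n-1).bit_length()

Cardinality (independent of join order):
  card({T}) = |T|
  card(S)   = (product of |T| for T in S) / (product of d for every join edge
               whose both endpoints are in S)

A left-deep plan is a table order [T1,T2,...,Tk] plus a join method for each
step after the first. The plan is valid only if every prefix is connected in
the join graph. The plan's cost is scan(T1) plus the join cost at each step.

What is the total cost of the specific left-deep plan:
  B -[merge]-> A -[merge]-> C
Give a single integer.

step 1: scan B: cost=500, card=500
step 2: join A via merge
    card(P join A) = 500*400/(500) = 400
    cost = 500 + 500*9 + 400*9 + 500 + 400 = 9500
step 3: join C via merge
    card(P join C) = 400*80/(20*10) = 160
    cost = 9500 + 400*9 + 80*7 + 400 + 80 = 14140

14140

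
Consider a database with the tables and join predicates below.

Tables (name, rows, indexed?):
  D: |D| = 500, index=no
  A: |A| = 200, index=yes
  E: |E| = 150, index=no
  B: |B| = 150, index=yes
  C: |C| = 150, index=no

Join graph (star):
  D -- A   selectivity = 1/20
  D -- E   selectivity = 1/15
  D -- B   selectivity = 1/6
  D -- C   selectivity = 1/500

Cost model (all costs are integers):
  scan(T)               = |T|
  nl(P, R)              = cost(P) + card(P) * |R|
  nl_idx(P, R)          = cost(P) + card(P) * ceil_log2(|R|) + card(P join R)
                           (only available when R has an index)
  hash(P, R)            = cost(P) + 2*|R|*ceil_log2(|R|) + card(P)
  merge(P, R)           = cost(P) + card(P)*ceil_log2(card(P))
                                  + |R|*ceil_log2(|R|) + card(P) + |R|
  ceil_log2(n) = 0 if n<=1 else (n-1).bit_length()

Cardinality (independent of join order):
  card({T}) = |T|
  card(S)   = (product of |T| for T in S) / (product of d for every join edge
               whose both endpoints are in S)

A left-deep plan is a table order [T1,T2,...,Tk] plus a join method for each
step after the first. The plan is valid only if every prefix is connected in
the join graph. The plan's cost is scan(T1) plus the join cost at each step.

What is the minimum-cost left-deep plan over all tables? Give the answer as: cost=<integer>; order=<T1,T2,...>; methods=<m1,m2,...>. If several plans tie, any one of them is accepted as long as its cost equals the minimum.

cost=27400; order=D,C,A,E,B; methods=hash,nl_idx,hash,hash

Selinger DP (subsets sized 1..n):
  {D}: scan cost=500, card=500
  {A}: scan cost=200, card=200
  {E}: scan cost=150, card=150
  {B}: scan cost=150, card=150
  {C}: scan cost=150, card=150
  {AD}: card=5000; try (A,hash)→4200, (D,merge)→7000, (A,merge)→7300, (D,hash)→9400, (A,nl_idx)→9500, (D,nl)→100200 …(+1); best=4200 via (A,hash)
  {DE}: card=5000; try (E,hash)→3400, (D,merge)→6500, (E,merge)→6850, (D,hash)→9300, (D,nl)→75150, (E,nl)→75500; best=3400 via (E,hash)
  {BD}: card=12500; try (B,hash)→3400, (D,merge)→6500, (B,merge)→6850, (D,hash)→9300, (B,nl_idx)→17000, (D,nl)→75150 …(+1); best=3400 via (B,hash)
  {CD}: card=150; try (C,hash)→3400, (D,merge)→6500, (C,merge)→6850, (D,hash)→9300, (D,nl)→75150, (C,nl)→75500; best=3400 via (C,hash)
  {ADE}: card=50000; try (E,hash)→11600, (A,hash)→11600, (A,merge)→75200, (E,merge)→75550, (A,nl_idx)→93400, (E,nl)→754200 …(+1); best=11600 via (E,hash)
  {ABD}: card=125000; try (B,hash)→11600, (A,hash)→19100, (B,merge)→75550, (B,nl_idx)→169200, (A,merge)→192700, (A,nl_idx)→228400 …(+2); best=11600 via (B,hash)
  {ACD}: card=1500; try (A,nl_idx)→6100, (A,merge)→6550, (A,hash)→6750, (C,hash)→11600, (A,nl)→33400, (C,merge)→75550 …(+1); best=6100 via (A,nl_idx)
  {BDE}: card=125000; try (B,hash)→10800, (E,hash)→18300, (B,merge)→74750, (B,nl_idx)→168400, (E,merge)→192250, (B,nl)→753400 …(+1); best=10800 via (B,hash)
  {CDE}: card=1500; try (E,hash)→5950, (E,merge)→6100, (C,hash)→10800, (E,nl)→25900, (C,merge)→74750, (C,nl)→753400; best=5950 via (E,hash)
  {BCD}: card=3750; try (B,hash)→5950, (B,merge)→6100, (B,nl_idx)→8350, (C,hash)→18300, (B,nl)→25900, (C,merge)→192250 …(+1); best=5950 via (B,hash)
  {ABDE}: card=1250000; try (B,hash)→64000, (E,hash)→139000, (A,hash)→139000, (B,merge)→862950, (B,nl_idx)→1661600, (A,nl_idx)→2260800 …(+5); best=64000 via (B,hash)
  {ACDE}: card=15000; try (E,hash)→10000, (A,hash)→10650, (E,merge)→25450, (A,merge)→25750, (A,nl_idx)→32950, (C,hash)→64000 …(+4); best=10000 via (E,hash)
  {ABCD}: card=37500; try (B,hash)→10000, (A,hash)→12900, (B,merge)→25450, (B,nl_idx)→55600, (A,merge)→56500, (A,nl_idx)→73450 …(+5); best=10000 via (B,hash)
  {BCDE}: card=37500; try (B,hash)→9850, (E,hash)→12100, (B,merge)→25300, (B,nl_idx)→55450, (E,merge)→56050, (C,hash)→138200 …(+4); best=9850 via (B,hash)
  {ABCDE}: card=375000; try (B,hash)→27400, (E,hash)→49900, (A,hash)→50550, (B,merge)→236350, (B,nl_idx)→505000, (E,merge)→648850 …(+8); best=27400 via (B,hash)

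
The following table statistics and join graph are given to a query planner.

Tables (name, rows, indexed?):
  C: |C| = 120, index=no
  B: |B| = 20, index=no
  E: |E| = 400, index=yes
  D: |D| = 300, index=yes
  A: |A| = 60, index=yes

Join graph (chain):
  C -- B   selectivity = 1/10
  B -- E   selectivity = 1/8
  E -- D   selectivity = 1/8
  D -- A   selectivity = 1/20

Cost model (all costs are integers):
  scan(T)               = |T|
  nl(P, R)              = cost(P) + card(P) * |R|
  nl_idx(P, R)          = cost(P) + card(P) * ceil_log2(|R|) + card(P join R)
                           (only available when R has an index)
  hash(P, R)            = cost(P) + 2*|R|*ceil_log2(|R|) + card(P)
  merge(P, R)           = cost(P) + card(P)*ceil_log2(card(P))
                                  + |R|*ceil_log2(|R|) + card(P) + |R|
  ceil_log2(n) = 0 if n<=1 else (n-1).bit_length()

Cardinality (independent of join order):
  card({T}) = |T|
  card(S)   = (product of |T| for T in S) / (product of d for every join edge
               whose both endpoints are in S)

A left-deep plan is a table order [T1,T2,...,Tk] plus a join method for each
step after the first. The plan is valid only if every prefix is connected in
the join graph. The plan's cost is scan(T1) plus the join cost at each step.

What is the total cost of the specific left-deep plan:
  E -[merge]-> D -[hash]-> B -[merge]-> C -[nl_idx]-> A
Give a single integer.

step 1: scan E: cost=400, card=400
step 2: join D via merge
    card(P join D) = 400*300/(8) = 15000
    cost = 400 + 400*9 + 300*9 + 400 + 300 = 7400
step 3: join B via hash
    card(P join B) = 15000*20/(8) = 37500
    cost = 7400 + 2*20*5 + 15000 = 22600
step 4: join C via merge
    card(P join C) = 37500*120/(10) = 450000
    cost = 22600 + 37500*16 + 120*7 + 37500 + 120 = 661060
step 5: join A via nl_idx
    card(P join A) = 450000*60/(20) = 1350000
    cost = 661060 + 450000*6 + 1350000 = 4711060

4711060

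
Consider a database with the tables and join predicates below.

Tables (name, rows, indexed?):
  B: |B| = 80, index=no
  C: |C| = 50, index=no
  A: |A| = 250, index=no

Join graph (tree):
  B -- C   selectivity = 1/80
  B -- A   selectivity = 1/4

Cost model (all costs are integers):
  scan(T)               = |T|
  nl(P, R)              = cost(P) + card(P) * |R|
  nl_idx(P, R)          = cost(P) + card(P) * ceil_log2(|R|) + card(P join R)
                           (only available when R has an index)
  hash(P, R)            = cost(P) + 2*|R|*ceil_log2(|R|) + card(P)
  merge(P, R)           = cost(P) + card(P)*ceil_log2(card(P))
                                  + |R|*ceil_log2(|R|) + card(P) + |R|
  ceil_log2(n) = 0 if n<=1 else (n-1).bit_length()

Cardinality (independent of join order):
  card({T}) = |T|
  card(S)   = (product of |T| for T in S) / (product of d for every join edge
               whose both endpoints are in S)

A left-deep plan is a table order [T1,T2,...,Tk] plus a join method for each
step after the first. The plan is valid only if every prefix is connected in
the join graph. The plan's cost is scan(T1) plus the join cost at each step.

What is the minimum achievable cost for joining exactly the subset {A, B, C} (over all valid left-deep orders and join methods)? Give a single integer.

Selinger DP over subsets of {A,B,C}:
  {B}: scan cost=80, card=80
  {C}: scan cost=50, card=50
  {A}: scan cost=250, card=250
  {BC}: card=50; try (C,hash)→760, (B,merge)→1040, (C,merge)→1070, (B,hash)→1220, (B,nl)→4050, (C,nl)→4080; best=760 via (C,hash)
  {AB}: card=5000; try (B,hash)→1620, (A,merge)→2970, (B,merge)→3140, (A,hash)→4160, (A,nl)→20080, (B,nl)→20250; best=1620 via (B,hash)
  {ABC}: card=3125; try (A,merge)→3360, (A,hash)→4810, (C,hash)→7220, (A,nl)→13260, (C,merge)→71970, (C,nl)→251620; best=3360 via (A,merge)

3360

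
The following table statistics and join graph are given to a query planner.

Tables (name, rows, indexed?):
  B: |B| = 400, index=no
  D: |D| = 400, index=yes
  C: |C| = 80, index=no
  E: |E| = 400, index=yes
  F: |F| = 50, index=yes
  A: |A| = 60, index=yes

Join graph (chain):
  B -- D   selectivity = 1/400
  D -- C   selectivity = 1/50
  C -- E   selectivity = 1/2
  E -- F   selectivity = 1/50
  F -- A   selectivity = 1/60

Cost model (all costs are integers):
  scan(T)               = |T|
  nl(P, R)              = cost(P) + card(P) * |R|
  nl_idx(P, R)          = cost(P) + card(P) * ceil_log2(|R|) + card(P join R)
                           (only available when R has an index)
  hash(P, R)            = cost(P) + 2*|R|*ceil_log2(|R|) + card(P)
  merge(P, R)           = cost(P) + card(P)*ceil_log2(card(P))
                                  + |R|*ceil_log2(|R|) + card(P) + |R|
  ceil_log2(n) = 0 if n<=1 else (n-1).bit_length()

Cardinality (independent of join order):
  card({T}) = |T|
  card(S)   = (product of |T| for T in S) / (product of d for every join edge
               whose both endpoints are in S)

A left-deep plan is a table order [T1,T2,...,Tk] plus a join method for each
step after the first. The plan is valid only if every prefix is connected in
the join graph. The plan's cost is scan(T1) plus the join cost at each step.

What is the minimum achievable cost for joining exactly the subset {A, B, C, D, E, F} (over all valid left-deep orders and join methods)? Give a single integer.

161170

Selinger DP over subsets of {A,B,C,D,E,F}:
  {B}: scan cost=400, card=400
  {D}: scan cost=400, card=400
  {C}: scan cost=80, card=80
  {E}: scan cost=400, card=400
  {F}: scan cost=50, card=50
  {A}: scan cost=60, card=60
  {BD}: card=400; try (D,nl_idx)→4400, (D,hash)→8000, (B,hash)→8000, (D,merge)→8400, (B,merge)→8400, (D,nl)→160400 …(+1); best=4400 via (D,nl_idx)
  {CD}: card=640; try (D,nl_idx)→1440, (C,hash)→1920, (D,merge)→4720, (C,merge)→5040, (D,hash)→7360, (D,nl)→32080 …(+1); best=1440 via (D,nl_idx)
  {CE}: card=16000; try (C,hash)→1920, (E,merge)→4720, (C,merge)→5040, (E,hash)→7360, (E,nl_idx)→16800, (E,nl)→32080 …(+1); best=1920 via (C,hash)
  {EF}: card=400; try (E,nl_idx)→900, (F,hash)→1400, (F,nl_idx)→3200, (E,merge)→4400, (F,merge)→4750, (E,hash)→7300 …(+2); best=900 via (E,nl_idx)
  {AF}: card=50; try (A,nl_idx)→400, (F,nl_idx)→470, (F,hash)→720, (A,hash)→820, (A,merge)→820, (F,merge)→830 …(+2); best=400 via (A,nl_idx)
  {BCD}: card=640; try (C,hash)→5920, (C,merge)→9040, (B,hash)→9280, (B,merge)→12480, (C,nl)→36400, (B,nl)→257440; best=5920 via (C,hash)
  {CDE}: card=128000; try (E,hash)→9280, (E,merge)→12480, (D,hash)→25120, (E,nl_idx)→135200, (D,merge)→245920, (E,nl)→257440 …(+2); best=9280 via (E,hash)
  {CEF}: card=16000; try (C,hash)→2420, (C,merge)→5540, (F,hash)→18520, (C,nl)→32900, (F,nl_idx)→113920, (F,merge)→242270 …(+1); best=2420 via (C,hash)
  {AEF}: card=400; try (E,nl_idx)→1250, (A,hash)→2020, (A,nl_idx)→3700, (E,merge)→4750, (A,merge)→5320, (E,hash)→7650 …(+2); best=1250 via (E,nl_idx)
  {BCDE}: card=128000; try (E,hash)→13760, (E,merge)→16960, (E,nl_idx)→139680, (B,hash)→144480, (E,nl)→261920, (B,merge)→2317280 …(+1); best=13760 via (E,hash)
  {CDEF}: card=128000; try (D,hash)→25620, (F,hash)→137880, (D,merge)→246420, (D,nl_idx)→274420, (F,nl_idx)→905280, (F,merge)→2313630 …(+2); best=25620 via (D,hash)
  {ACEF}: card=16000; try (C,hash)→2770, (C,merge)→5890, (A,hash)→19140, (C,nl)→33250, (A,nl_idx)→114420, (A,merge)→242840 …(+1); best=2770 via (C,hash)
  {BCDEF}: card=128000; try (F,hash)→142360, (B,hash)→160820, (F,nl_idx)→909760, (F,merge)→2318110, (B,merge)→2333620, (F,nl)→6413760 …(+1); best=142360 via (F,hash)
  {ACDEF}: card=128000; try (D,hash)→25970, (A,hash)→154340, (D,merge)→246770, (D,nl_idx)→274770, (A,nl_idx)→921620, (A,merge)→2330040 …(+2); best=25970 via (D,hash)
  {ABCDEF}: card=128000; try (B,hash)→161170, (A,hash)→271080, (A,nl_idx)→1038360, (B,merge)→2333970, (A,merge)→2446780, (A,nl)→7822360 …(+1); best=161170 via (B,hash)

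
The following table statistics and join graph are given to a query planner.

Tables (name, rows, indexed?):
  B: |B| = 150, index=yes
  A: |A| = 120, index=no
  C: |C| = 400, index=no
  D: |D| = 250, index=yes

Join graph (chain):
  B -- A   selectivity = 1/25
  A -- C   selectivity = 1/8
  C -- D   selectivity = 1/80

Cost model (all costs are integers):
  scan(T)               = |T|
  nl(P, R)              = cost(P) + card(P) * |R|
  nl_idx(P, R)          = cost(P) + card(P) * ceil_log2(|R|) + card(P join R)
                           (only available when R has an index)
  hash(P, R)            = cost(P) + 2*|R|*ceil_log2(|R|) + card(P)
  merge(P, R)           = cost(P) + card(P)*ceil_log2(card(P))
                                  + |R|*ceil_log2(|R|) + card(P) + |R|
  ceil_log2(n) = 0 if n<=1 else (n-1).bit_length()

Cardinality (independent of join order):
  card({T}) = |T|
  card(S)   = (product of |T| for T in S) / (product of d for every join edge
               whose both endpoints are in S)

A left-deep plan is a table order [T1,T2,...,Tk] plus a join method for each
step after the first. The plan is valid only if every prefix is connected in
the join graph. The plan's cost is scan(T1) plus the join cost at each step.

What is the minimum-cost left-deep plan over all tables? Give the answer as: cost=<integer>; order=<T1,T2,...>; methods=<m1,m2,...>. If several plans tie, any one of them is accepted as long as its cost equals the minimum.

Selinger DP (subsets sized 1..n):
  {B}: scan cost=150, card=150
  {A}: scan cost=120, card=120
  {C}: scan cost=400, card=400
  {D}: scan cost=250, card=250
  {AB}: card=720; try (B,nl_idx)→1800, (A,hash)→1980, (B,merge)→2430, (A,merge)→2460, (B,hash)→2640, (B,nl)→18120 …(+1); best=1800 via (B,nl_idx)
  {AC}: card=6000; try (A,hash)→2480, (C,merge)→5080, (A,merge)→5360, (C,hash)→7440, (C,nl)→48120, (A,nl)→48400; best=2480 via (A,hash)
  {CD}: card=1250; try (D,hash)→4800, (D,nl_idx)→4850, (C,merge)→6500, (D,merge)→6650, (C,hash)→7700, (C,nl)→100250 …(+1); best=4800 via (D,hash)
  {ABC}: card=36000; try (C,hash)→9720, (B,hash)→10880, (C,merge)→13720, (B,nl_idx)→86480, (B,merge)→87830, (C,nl)→289800 …(+1); best=9720 via (C,hash)
  {ACD}: card=18750; try (A,hash)→7730, (D,hash)→12480, (A,merge)→20760, (D,nl_idx)→69230, (D,merge)→88730, (A,nl)→154800 …(+1); best=7730 via (A,hash)
  {ABCD}: card=112500; try (B,hash)→28880, (D,hash)→49720, (B,nl_idx)→270230, (B,merge)→309080, (D,nl_idx)→410220, (D,merge)→623970 …(+2); best=28880 via (B,hash)

cost=28880; order=C,D,A,B; methods=hash,hash,hash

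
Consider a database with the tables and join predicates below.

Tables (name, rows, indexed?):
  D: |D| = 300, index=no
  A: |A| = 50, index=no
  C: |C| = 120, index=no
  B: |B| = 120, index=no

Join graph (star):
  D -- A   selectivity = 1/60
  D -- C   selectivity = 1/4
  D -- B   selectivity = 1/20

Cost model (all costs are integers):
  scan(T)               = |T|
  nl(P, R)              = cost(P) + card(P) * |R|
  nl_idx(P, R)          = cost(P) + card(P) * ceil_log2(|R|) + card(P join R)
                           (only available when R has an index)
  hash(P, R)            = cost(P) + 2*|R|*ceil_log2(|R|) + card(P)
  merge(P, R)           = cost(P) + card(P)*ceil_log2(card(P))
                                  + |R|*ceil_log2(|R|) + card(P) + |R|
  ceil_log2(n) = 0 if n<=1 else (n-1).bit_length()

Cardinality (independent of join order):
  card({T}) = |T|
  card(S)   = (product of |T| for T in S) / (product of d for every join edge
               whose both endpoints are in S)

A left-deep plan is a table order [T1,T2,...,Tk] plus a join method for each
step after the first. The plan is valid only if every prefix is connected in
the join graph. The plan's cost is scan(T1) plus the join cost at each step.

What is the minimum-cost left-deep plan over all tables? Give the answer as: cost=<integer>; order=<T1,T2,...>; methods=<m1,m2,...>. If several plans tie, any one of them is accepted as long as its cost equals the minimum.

cost=6310; order=D,A,B,C; methods=hash,hash,hash

Selinger DP (subsets sized 1..n):
  {D}: scan cost=300, card=300
  {A}: scan cost=50, card=50
  {C}: scan cost=120, card=120
  {B}: scan cost=120, card=120
  {AD}: card=250; try (A,hash)→1200, (D,merge)→3400, (A,merge)→3650, (D,hash)→5500, (D,nl)→15050, (A,nl)→15300; best=1200 via (A,hash)
  {CD}: card=9000; try (C,hash)→2280, (D,merge)→4080, (C,merge)→4260, (D,hash)→5640, (D,nl)→36120, (C,nl)→36300; best=2280 via (C,hash)
  {BD}: card=1800; try (B,hash)→2280, (D,merge)→4080, (B,merge)→4260, (D,hash)→5640, (D,nl)→36120, (B,nl)→36300; best=2280 via (B,hash)
  {ACD}: card=7500; try (C,hash)→3130, (C,merge)→4410, (A,hash)→11880, (C,nl)→31200, (A,merge)→137630, (A,nl)→452280; best=3130 via (C,hash)
  {ABD}: card=1500; try (B,hash)→3130, (B,merge)→4410, (A,hash)→4680, (A,merge)→24230, (B,nl)→31200, (A,nl)→92280; best=3130 via (B,hash)
  {BCD}: card=54000; try (C,hash)→5760, (B,hash)→12960, (C,merge)→24840, (B,merge)→138240, (C,nl)→218280, (B,nl)→1082280; best=5760 via (C,hash)
  {ABCD}: card=45000; try (C,hash)→6310, (B,hash)→12310, (C,merge)→22090, (A,hash)→60360, (B,merge)→109090, (C,nl)→183130 …(+3); best=6310 via (C,hash)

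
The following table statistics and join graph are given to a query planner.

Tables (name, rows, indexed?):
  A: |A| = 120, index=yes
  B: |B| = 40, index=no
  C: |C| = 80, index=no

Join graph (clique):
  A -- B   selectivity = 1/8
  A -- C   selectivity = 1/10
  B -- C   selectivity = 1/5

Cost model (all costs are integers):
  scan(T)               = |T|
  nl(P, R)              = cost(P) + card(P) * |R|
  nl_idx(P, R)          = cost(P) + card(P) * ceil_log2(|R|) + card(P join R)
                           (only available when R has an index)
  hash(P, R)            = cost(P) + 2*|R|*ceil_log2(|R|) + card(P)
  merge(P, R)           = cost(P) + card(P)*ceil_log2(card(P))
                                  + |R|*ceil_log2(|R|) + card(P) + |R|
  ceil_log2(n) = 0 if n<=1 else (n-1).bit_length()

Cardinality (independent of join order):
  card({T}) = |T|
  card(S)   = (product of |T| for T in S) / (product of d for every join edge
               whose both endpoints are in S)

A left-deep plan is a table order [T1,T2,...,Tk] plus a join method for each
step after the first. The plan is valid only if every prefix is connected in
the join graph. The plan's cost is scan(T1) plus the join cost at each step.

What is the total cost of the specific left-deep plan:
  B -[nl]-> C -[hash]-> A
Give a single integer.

5560

step 1: scan B: cost=40, card=40
step 2: join C via nl
    card(P join C) = 40*80/(5) = 640
    cost = 40 + 40*80 = 3240
step 3: join A via hash
    card(P join A) = 640*120/(8*10) = 960
    cost = 3240 + 2*120*7 + 640 = 5560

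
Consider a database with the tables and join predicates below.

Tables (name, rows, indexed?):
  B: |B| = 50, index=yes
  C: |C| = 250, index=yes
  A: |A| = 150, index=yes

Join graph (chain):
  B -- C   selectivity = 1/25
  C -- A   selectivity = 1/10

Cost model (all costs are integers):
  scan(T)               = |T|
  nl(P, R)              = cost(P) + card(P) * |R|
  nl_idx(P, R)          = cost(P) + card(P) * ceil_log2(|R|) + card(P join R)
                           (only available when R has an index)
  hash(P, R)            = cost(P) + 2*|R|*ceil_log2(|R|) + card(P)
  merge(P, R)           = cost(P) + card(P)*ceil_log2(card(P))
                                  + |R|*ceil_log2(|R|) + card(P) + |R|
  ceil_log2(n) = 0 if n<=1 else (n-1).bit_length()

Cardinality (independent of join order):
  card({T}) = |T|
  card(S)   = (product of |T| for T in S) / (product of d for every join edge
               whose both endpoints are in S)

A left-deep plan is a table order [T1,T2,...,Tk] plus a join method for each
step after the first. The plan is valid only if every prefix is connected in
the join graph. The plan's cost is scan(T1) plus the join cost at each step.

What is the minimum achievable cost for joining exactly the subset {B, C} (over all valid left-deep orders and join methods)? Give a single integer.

Selinger DP over subsets of {B,C}:
  {B}: scan cost=50, card=50
  {C}: scan cost=250, card=250
  {BC}: card=500; try (C,nl_idx)→950, (B,hash)→1100, (B,nl_idx)→2250, (C,merge)→2650, (B,merge)→2850, (C,hash)→4100 …(+2); best=950 via (C,nl_idx)

950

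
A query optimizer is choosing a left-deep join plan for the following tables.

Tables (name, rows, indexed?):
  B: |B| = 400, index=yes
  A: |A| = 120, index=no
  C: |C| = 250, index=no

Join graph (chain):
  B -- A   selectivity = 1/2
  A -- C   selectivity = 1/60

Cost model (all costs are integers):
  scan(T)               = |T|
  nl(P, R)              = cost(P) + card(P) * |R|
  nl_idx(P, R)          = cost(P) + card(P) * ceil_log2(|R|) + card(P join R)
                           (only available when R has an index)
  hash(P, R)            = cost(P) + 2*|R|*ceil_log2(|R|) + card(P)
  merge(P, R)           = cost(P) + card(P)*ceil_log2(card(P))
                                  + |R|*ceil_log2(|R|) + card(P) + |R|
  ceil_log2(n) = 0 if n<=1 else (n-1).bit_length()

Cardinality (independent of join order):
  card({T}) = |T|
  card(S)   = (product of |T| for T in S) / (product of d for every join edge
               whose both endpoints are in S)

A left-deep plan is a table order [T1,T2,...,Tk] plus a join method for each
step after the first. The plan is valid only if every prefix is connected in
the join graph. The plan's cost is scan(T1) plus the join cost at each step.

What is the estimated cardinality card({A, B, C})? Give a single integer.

100000

Tables in S: A(120), B(400), C(250)
Edges inside S: B-A(d=2), A-C(d=60)
numerator = 120 * 400 * 250 = 12000000
denominator = 2 * 60 = 120
card(S) = 12000000 / 120 = 100000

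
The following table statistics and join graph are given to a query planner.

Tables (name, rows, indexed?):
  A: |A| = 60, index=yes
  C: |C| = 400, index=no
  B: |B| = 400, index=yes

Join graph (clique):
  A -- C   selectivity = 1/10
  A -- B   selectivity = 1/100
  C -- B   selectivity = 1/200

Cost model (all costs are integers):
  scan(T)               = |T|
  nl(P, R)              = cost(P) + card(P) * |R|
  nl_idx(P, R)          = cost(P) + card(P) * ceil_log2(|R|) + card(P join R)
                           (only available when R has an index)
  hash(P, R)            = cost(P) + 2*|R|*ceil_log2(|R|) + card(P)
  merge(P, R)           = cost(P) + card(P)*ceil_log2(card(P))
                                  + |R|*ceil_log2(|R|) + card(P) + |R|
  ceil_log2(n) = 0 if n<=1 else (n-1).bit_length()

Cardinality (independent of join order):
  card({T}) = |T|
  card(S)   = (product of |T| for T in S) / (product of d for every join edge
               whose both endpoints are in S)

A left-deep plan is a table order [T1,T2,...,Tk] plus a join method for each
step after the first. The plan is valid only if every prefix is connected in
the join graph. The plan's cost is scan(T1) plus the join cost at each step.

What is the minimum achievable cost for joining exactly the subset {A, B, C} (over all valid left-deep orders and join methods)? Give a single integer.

Selinger DP over subsets of {A,B,C}:
  {A}: scan cost=60, card=60
  {C}: scan cost=400, card=400
  {B}: scan cost=400, card=400
  {AC}: card=2400; try (A,hash)→1520, (C,merge)→4480, (A,merge)→4820, (A,nl_idx)→5200, (C,hash)→7320, (C,nl)→24060 …(+1); best=1520 via (A,hash)
  {AB}: card=240; try (B,nl_idx)→840, (A,hash)→1520, (A,nl_idx)→3040, (B,merge)→4480, (A,merge)→4820, (B,hash)→7320 …(+2); best=840 via (B,nl_idx)
  {BC}: card=800; try (B,nl_idx)→4800, (C,hash)→8000, (B,hash)→8000, (C,merge)→8400, (B,merge)→8400, (C,nl)→160400 …(+1); best=4800 via (B,nl_idx)
  {ABC}: card=48; try (A,hash)→6320, (C,merge)→7000, (C,hash)→8280, (A,nl_idx)→9648, (B,hash)→11120, (A,merge)→14020 …(+5); best=6320 via (A,hash)

6320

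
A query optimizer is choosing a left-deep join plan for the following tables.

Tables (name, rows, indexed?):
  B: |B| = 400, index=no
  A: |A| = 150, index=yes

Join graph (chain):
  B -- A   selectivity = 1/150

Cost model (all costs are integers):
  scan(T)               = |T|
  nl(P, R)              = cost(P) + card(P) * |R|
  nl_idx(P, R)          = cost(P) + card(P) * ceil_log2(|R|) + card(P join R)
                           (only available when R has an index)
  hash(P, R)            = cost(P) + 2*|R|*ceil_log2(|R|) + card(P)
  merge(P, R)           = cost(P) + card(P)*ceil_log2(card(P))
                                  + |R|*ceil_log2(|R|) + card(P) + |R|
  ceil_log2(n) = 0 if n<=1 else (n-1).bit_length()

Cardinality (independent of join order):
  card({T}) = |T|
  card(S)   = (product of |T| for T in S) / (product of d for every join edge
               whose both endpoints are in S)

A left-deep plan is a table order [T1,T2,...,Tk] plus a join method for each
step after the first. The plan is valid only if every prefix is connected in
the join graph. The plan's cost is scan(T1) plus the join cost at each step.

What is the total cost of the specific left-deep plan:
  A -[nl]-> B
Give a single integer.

step 1: scan A: cost=150, card=150
step 2: join B via nl
    card(P join B) = 150*400/(150) = 400
    cost = 150 + 150*400 = 60150

60150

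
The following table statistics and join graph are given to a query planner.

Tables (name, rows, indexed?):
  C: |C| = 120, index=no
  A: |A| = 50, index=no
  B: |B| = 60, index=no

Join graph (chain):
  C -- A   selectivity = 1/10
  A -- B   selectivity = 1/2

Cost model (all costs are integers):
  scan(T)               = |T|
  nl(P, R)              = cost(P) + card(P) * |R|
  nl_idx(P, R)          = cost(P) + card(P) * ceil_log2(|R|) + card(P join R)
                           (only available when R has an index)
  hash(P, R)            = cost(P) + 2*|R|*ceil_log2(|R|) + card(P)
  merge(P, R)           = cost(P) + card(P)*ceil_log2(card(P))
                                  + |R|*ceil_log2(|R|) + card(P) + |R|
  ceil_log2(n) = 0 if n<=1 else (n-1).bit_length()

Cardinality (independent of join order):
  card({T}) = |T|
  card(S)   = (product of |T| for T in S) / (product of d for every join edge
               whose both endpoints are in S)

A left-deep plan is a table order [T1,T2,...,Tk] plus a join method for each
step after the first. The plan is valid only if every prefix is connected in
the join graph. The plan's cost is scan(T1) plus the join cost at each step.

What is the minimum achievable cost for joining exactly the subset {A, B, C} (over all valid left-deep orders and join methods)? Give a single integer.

2160

Selinger DP over subsets of {A,B,C}:
  {C}: scan cost=120, card=120
  {A}: scan cost=50, card=50
  {B}: scan cost=60, card=60
  {AC}: card=600; try (A,hash)→840, (C,merge)→1360, (A,merge)→1430, (C,hash)→1780, (C,nl)→6050, (A,nl)→6120; best=840 via (A,hash)
  {AB}: card=1500; try (A,hash)→720, (B,hash)→820, (B,merge)→820, (A,merge)→830, (B,nl)→3050, (A,nl)→3060; best=720 via (A,hash)
  {ABC}: card=18000; try (B,hash)→2160, (C,hash)→3900, (B,merge)→7860, (C,merge)→19680, (B,nl)→36840, (C,nl)→180720; best=2160 via (B,hash)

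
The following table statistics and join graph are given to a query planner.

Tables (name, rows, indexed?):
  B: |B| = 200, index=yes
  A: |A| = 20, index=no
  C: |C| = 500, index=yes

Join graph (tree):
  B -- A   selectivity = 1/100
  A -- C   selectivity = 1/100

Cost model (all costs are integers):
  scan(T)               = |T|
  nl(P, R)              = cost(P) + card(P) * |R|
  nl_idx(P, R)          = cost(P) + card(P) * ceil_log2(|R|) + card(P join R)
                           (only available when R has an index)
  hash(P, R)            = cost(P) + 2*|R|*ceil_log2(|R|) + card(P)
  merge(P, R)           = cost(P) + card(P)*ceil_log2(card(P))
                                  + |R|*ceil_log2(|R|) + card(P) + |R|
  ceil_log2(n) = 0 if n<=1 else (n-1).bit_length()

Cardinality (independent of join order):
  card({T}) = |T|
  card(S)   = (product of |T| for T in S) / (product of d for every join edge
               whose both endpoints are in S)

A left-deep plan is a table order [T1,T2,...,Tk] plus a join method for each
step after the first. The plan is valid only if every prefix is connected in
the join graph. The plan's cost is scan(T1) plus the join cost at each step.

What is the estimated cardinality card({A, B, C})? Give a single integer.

Tables in S: A(20), B(200), C(500)
Edges inside S: B-A(d=100), A-C(d=100)
numerator = 20 * 200 * 500 = 2000000
denominator = 100 * 100 = 10000
card(S) = 2000000 / 10000 = 200

200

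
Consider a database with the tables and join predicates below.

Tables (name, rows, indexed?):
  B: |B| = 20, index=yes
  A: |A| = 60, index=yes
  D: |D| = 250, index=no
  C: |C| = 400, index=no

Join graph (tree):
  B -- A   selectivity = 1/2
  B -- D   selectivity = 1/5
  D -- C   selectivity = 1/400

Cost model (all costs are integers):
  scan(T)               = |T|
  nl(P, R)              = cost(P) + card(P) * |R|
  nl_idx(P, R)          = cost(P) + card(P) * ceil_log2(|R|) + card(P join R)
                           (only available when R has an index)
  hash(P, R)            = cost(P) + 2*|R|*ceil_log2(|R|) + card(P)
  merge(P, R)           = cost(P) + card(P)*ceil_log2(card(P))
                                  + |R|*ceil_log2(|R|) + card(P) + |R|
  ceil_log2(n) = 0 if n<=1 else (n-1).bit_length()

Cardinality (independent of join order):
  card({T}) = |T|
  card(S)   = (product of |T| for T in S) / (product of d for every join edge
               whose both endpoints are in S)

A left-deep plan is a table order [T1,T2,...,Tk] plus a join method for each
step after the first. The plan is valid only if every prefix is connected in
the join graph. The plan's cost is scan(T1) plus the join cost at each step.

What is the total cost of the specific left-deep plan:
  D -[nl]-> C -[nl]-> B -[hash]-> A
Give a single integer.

106970

step 1: scan D: cost=250, card=250
step 2: join C via nl
    card(P join C) = 250*400/(400) = 250
    cost = 250 + 250*400 = 100250
step 3: join B via nl
    card(P join B) = 250*20/(5) = 1000
    cost = 100250 + 250*20 = 105250
step 4: join A via hash
    card(P join A) = 1000*60/(2) = 30000
    cost = 105250 + 2*60*6 + 1000 = 106970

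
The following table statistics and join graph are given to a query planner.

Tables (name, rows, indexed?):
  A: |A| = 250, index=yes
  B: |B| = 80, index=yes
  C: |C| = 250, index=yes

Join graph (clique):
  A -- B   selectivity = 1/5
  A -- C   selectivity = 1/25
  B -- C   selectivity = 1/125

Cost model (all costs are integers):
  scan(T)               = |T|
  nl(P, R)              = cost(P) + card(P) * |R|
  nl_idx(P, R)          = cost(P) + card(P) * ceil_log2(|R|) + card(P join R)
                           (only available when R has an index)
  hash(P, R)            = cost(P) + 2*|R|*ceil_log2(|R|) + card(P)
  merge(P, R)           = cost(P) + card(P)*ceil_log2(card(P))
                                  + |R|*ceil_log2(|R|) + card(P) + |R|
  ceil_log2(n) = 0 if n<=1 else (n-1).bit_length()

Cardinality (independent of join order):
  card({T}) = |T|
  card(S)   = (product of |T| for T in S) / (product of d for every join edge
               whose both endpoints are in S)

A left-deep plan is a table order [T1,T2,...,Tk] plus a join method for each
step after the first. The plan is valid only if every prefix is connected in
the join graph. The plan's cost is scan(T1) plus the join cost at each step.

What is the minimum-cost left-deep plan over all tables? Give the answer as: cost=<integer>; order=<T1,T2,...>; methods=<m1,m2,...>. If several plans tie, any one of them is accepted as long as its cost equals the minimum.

Selinger DP (subsets sized 1..n):
  {A}: scan cost=250, card=250
  {B}: scan cost=80, card=80
  {C}: scan cost=250, card=250
  {AB}: card=4000; try (B,hash)→1620, (A,merge)→2970, (B,merge)→3140, (A,hash)→4160, (A,nl_idx)→4720, (B,nl_idx)→6000 …(+2); best=1620 via (B,hash)
  {AC}: card=2500; try (C,hash)→4500, (A,hash)→4500, (C,merge)→4750, (C,nl_idx)→4750, (A,merge)→4750, (A,nl_idx)→4750 …(+2); best=4500 via (C,hash)
  {BC}: card=160; try (C,nl_idx)→880, (B,hash)→1620, (B,nl_idx)→2160, (C,merge)→2970, (B,merge)→3140, (C,hash)→4160 …(+2); best=880 via (C,nl_idx)
  {ABC}: card=320; try (A,nl_idx)→2480, (A,merge)→4570, (A,hash)→5040, (B,hash)→8120, (C,hash)→9620, (B,nl_idx)→22320 …(+6); best=2480 via (A,nl_idx)

cost=2480; order=B,C,A; methods=nl_idx,nl_idx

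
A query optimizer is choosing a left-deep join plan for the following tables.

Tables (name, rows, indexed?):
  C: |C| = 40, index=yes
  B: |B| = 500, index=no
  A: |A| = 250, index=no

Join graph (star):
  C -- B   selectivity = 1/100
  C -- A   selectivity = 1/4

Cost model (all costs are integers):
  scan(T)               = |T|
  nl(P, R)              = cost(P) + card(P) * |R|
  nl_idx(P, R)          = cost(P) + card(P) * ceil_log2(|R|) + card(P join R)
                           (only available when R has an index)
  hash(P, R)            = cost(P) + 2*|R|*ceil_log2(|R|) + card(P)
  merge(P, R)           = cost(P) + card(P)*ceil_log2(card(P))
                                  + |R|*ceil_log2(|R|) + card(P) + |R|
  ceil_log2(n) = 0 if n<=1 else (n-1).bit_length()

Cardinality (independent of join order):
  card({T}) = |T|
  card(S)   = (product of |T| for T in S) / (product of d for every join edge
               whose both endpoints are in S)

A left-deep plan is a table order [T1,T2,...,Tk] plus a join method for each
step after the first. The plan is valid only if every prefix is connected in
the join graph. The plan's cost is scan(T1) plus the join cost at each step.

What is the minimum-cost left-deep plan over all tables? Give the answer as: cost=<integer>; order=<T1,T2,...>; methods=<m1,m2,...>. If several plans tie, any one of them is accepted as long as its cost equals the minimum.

Selinger DP (subsets sized 1..n):
  {C}: scan cost=40, card=40
  {B}: scan cost=500, card=500
  {A}: scan cost=250, card=250
  {BC}: card=200; try (C,hash)→1480, (C,nl_idx)→3700, (B,merge)→5320, (C,merge)→5780, (B,hash)→9080, (B,nl)→20040 …(+1); best=1480 via (C,hash)
  {AC}: card=2500; try (C,hash)→980, (A,merge)→2570, (C,merge)→2780, (A,hash)→4080, (C,nl_idx)→4250, (A,nl)→10040 …(+1); best=980 via (C,hash)
  {ABC}: card=12500; try (A,merge)→5530, (A,hash)→5680, (B,hash)→12480, (B,merge)→38480, (A,nl)→51480, (B,nl)→1250980; best=5530 via (A,merge)

cost=5530; order=B,C,A; methods=hash,merge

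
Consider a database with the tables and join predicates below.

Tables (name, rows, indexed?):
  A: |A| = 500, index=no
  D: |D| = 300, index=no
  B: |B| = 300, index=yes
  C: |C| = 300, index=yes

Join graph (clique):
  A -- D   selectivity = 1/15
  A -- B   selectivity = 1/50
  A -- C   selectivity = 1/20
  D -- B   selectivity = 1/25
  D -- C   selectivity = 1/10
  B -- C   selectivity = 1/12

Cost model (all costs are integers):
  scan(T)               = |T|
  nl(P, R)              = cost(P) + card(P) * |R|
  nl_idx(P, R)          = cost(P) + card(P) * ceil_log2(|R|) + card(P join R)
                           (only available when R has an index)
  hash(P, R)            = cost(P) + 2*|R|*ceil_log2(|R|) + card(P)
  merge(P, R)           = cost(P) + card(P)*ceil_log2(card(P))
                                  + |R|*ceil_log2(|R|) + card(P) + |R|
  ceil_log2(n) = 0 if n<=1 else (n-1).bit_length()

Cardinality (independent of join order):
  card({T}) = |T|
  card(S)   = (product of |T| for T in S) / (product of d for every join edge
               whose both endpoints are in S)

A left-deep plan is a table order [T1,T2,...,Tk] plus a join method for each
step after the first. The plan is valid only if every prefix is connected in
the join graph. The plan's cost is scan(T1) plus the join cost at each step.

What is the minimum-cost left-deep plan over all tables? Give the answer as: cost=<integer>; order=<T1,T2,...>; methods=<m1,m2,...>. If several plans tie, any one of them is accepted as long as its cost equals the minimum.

cost=22600; order=A,B,D,C; methods=hash,hash,hash

Selinger DP (subsets sized 1..n):
  {A}: scan cost=500, card=500
  {D}: scan cost=300, card=300
  {B}: scan cost=300, card=300
  {C}: scan cost=300, card=300
  {AD}: card=10000; try (D,hash)→6400, (A,merge)→8300, (D,merge)→8500, (A,hash)→9600, (A,nl)→150300, (D,nl)→150500; best=6400 via (D,hash)
  {AB}: card=3000; try (B,hash)→6400, (B,nl_idx)→8000, (A,merge)→8300, (B,merge)→8500, (A,hash)→9600, (A,nl)→150300 …(+1); best=6400 via (B,hash)
  {AC}: card=7500; try (C,hash)→6400, (A,merge)→8300, (C,merge)→8500, (A,hash)→9600, (C,nl_idx)→12500, (A,nl)→150300 …(+1); best=6400 via (C,hash)
  {BD}: card=3600; try (D,hash)→6000, (B,hash)→6000, (D,merge)→6300, (B,merge)→6300, (B,nl_idx)→6600, (D,nl)→90300 …(+1); best=6000 via (D,hash)
  {CD}: card=9000; try (D,hash)→6000, (C,hash)→6000, (D,merge)→6300, (C,merge)→6300, (C,nl_idx)→12000, (D,nl)→90300 …(+1); best=6000 via (D,hash)
  {BC}: card=7500; try (C,hash)→6000, (B,hash)→6000, (C,merge)→6300, (B,merge)→6300, (C,nl_idx)→10500, (B,nl_idx)→10500 …(+2); best=6000 via (C,hash)
  {ABD}: card=2400; try (D,hash)→14800, (A,hash)→18600, (B,hash)→21800, (D,merge)→48400, (A,merge)→57800, (B,nl_idx)→98800 …(+4); best=14800 via (D,hash)
  {ACD}: card=15000; try (D,hash)→19300, (C,hash)→21800, (A,hash)→24000, (C,nl_idx)→111400, (D,merge)→114400, (A,merge)→146000 …(+4); best=19300 via (D,hash)
  {ABC}: card=3750; try (C,hash)→14800, (B,hash)→19300, (A,hash)→22500, (C,nl_idx)→37150, (C,merge)→48400, (B,nl_idx)→77650 …(+5); best=14800 via (C,hash)
  {BCD}: card=9000; try (C,hash)→15000, (D,hash)→18900, (B,hash)→20400, (C,nl_idx)→47400, (C,merge)→55800, (B,nl_idx)→96000 …(+5); best=15000 via (C,hash)
  {ABCD}: card=300; try (C,hash)→22600, (D,hash)→23950, (A,hash)→33000, (C,nl_idx)→36700, (B,hash)→39700, (C,merge)→49000 …(+8); best=22600 via (C,hash)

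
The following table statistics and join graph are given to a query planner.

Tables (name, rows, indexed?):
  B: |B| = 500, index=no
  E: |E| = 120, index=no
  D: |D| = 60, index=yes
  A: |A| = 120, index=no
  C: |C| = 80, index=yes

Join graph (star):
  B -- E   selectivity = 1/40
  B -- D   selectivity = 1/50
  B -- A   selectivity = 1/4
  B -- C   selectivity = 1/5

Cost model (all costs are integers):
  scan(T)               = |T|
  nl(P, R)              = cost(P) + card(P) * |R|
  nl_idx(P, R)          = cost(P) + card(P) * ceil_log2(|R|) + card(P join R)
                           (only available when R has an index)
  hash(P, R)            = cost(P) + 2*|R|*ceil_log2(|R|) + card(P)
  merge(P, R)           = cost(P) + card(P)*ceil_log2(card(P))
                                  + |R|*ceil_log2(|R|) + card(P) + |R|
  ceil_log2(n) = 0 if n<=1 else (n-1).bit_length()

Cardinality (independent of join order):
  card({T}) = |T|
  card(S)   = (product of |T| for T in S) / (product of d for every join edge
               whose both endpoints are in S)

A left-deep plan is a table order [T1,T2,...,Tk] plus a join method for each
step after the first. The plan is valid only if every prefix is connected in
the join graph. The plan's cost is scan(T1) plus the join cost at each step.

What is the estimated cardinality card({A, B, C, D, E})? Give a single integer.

Tables in S: A(120), B(500), C(80), D(60), E(120)
Edges inside S: B-E(d=40), B-D(d=50), B-A(d=4), B-C(d=5)
numerator = 120 * 500 * 80 * 60 * 120 = 34560000000
denominator = 40 * 50 * 4 * 5 = 40000
card(S) = 34560000000 / 40000 = 864000

864000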